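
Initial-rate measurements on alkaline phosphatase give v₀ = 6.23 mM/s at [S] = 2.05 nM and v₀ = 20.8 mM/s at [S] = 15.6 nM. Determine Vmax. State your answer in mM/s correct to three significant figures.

32.2 mM/s

From v = Vmax[S]/(Km+[S]), each point gives Vmax = v(Km+[S])/[S].
Equating: 6.23(Km+2.05)/2.05 = 20.8(Km+15.6)/15.6.
3.039·Km + 6.23 = 1.333·Km + 20.8, so (3.039 − 1.333)·Km = 20.8 − 6.23.
Km = 14.57/1.706 = 8.54 nM; then Vmax = 6.23(8.54+2.05)/2.05 = 32.2 mM/s.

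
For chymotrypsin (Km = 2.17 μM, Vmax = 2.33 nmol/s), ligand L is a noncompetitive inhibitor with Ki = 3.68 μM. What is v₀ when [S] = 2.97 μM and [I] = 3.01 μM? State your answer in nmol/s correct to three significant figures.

α = 1 + [I]/Ki = 1 + 3.01/3.68 = 1.818.
For a noncompetitive inhibitor, Vmax is reduced to Vmax/α while Km is unchanged: Km,app = 2.17 μM, Vmax,app = 1.28 nmol/s.
v = Vmax,app·[S]/(Km,app + [S]) = 1.28 × 2.97/(2.17 + 2.97) = 0.741 nmol/s.

0.741 nmol/s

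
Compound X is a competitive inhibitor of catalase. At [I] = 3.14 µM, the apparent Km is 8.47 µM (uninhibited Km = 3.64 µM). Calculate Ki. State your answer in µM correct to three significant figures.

2.37 µM

Competitive: Km,app = α·Km with α = 1 + [I]/Ki.
α = Km,app/Km = 8.47/3.64 = 2.327.
Since α = 1 + [I]/Ki, [I]/Ki = 2.327 − 1 = 1.327 and Ki = 3.14/1.327 = 2.37 µM.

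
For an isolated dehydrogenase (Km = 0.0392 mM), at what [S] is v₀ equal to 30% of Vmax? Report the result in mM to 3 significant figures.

v/Vmax = [S]/(Km+[S]) = 0.3, so [S] = Km·0.3/(1 − 0.3) = 0.0392 × 0.4286.
[S] = 0.0168 mM.

0.0168 mM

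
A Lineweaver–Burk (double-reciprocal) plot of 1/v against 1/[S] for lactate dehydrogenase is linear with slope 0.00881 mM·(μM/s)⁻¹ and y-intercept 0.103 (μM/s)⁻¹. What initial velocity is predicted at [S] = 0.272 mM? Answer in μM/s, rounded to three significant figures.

7.39 μM/s

The y-intercept is 1/Vmax, so Vmax = 1/0.103 = 9.71 μM/s.
The slope is Km/Vmax, so Km = 0.00881 × 9.71 = 0.0855 mM.
Then v = 9.71 × 0.272/(0.0855 + 0.272) = 7.39 μM/s.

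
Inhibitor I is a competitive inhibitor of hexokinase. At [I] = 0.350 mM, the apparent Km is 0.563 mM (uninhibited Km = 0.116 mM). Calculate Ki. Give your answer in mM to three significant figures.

0.0908 mM

Competitive: Km,app = α·Km with α = 1 + [I]/Ki.
α = Km,app/Km = 0.563/0.116 = 4.853.
Ki = [I]/(α − 1) = 0.350/3.853 = 0.0908 mM.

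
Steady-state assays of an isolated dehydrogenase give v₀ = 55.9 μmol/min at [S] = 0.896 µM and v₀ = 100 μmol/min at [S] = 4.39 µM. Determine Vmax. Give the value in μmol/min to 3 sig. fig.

In reciprocal form, 1/v = (Km/Vmax)·(1/[S]) + 1/Vmax. The two points give (1/[S], 1/v) = (1.116, 0.01789) and (0.2278, 0.01000).
Slope = (0.01789 − 0.01000)/(1.116 − 0.2278) = 0.008881; intercept = 0.01789 − 0.008881×1.116 = 0.007977.
Vmax = 1/intercept = 125 μmol/min; Km = slope × Vmax = 0.008881 × 125 = 1.11 µM.

125 μmol/min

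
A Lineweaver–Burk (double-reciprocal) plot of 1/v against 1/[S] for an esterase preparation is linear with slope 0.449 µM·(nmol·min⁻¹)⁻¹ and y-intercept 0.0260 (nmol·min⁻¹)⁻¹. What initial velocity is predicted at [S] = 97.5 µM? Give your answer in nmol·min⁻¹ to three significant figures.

The y-intercept is 1/Vmax, so Vmax = 1/0.0260 = 38.5 nmol·min⁻¹.
The slope is Km/Vmax, so Km = 0.449 × 38.5 = 17.3 µM.
Then v = 38.5 × 97.5/(17.3 + 97.5) = 32.7 nmol·min⁻¹.

32.7 nmol·min⁻¹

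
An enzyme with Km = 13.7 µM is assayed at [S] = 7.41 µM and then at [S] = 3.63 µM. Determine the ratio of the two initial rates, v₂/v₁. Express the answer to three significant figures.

0.597

The fractional saturations are [S]/(Km+[S]) = 7.41/21.11 = 0.3510 and 3.63/17.33 = 0.2095.
v₂/v₁ is just their ratio: 0.2095/0.3510 = 0.597.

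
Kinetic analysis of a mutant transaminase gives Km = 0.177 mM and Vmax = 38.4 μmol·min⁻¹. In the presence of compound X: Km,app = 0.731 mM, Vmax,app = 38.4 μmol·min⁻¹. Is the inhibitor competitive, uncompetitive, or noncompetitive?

Km increases (0.177 → 0.731 mM) while Vmax is unchanged — the hallmark of competitive inhibition.

competitive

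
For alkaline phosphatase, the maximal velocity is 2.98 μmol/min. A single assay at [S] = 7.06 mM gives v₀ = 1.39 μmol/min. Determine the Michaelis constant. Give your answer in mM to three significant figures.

8.08 mM

From v = Vmax[S]/(Km+[S]), Km = [S](Vmax − v)/v.
Km = 7.06 × (2.98 − 1.39) / 1.39 = 11.23/1.39 = 8.08 mM.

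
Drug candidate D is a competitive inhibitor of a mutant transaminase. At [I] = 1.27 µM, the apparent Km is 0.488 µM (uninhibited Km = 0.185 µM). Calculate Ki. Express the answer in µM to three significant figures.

0.775 µM

Competitive: Km,app = α·Km with α = 1 + [I]/Ki.
α = Km,app/Km = 0.488/0.185 = 2.638.
Ki = [I]/(α − 1) = 1.27/1.638 = 0.775 µM.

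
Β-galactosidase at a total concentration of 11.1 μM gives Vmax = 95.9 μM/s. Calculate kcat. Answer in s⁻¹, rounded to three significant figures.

8.64 s⁻¹

kcat = Vmax/[E]total = 95.9 μM/s / 11.1 μM = 8.64 s⁻¹.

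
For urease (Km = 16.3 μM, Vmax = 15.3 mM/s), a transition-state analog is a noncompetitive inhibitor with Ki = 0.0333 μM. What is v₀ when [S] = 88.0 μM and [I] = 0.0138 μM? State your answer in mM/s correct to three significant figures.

9.13 mM/s

α = 1 + [I]/Ki = 1 + 0.0138/0.0333 = 1.414.
For a noncompetitive inhibitor, Vmax is reduced to Vmax/α while Km is unchanged: Km,app = 16.3 μM, Vmax,app = 10.8 mM/s.
v = Vmax,app·[S]/(Km,app + [S]) = 10.8 × 88.0/(16.3 + 88.0) = 9.13 mM/s.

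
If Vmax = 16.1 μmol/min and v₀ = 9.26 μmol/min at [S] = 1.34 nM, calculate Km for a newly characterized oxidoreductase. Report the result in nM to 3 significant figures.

0.990 nM

From v = Vmax[S]/(Km+[S]), Km = [S](Vmax − v)/v.
Km = 1.34 × (16.1 − 9.26) / 9.26 = 9.166/9.26 = 0.990 nM.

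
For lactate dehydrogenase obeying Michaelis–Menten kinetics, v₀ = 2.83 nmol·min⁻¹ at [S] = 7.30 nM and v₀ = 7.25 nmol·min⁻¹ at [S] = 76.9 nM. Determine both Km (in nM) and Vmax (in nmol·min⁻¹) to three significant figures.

Km = 15.1 nM; Vmax = 8.67 nmol·min⁻¹

In reciprocal form, 1/v = (Km/Vmax)·(1/[S]) + 1/Vmax. The two points give (1/[S], 1/v) = (0.1370, 0.3534) and (0.01300, 0.1379).
Slope = (0.3534 − 0.1379)/(0.1370 − 0.01300) = 1.738; intercept = 0.3534 − 1.738×0.1370 = 0.1153.
Vmax = 1/intercept = 8.67 nmol·min⁻¹; Km = slope × Vmax = 1.738 × 8.67 = 15.1 nM.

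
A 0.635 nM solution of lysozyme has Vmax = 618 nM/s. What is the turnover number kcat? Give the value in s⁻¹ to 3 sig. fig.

kcat = Vmax/[E]total = 618 nM/s / 0.635 nM = 973 s⁻¹.

973 s⁻¹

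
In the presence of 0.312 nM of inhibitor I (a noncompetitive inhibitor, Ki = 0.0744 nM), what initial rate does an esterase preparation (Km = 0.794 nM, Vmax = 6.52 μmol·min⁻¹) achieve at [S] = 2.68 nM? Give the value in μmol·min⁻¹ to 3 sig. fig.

0.968 μmol·min⁻¹

With α = 1 + [I]/Ki = 1 + 0.312/0.0744 = 5.194, the noncompetitive rate law is v = (Vmax/α)·[S] / (Km + [S]).
v = (6.52/5.194)×2.68 / (0.794 + 2.68) = 3.364/3.474 = 0.968 μmol·min⁻¹.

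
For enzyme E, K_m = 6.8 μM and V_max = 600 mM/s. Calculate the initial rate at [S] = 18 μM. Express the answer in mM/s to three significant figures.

435 mM/s

v = Vmax·[S]/(Km + [S]) = 600 × 18 / (6.8 + 18)
  = 10800 / 24.80 = 435 mM/s.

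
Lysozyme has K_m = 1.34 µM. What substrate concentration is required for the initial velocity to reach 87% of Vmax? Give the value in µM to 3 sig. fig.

8.97 µM

v/Vmax = [S]/(Km+[S]) = 0.87, so [S] = Km·0.87/(1 − 0.87) = 1.34 × 6.692.
[S] = 8.97 µM.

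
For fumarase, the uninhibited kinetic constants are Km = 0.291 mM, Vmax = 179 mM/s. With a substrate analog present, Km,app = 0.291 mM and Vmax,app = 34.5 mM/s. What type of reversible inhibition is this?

Vmax decreases (179 → 34.5 mM/s) while Km is unchanged — pure noncompetitive inhibition.

noncompetitive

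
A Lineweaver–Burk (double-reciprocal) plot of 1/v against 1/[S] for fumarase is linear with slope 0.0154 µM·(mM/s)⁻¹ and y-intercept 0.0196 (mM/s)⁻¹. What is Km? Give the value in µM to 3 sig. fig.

y-intercept = 1/Vmax ⇒ Vmax = 51.0 mM/s; slope = Km/Vmax ⇒ Km = slope × Vmax.
Km = 0.0154 × 51.0 = 0.786 µM.

0.786 µM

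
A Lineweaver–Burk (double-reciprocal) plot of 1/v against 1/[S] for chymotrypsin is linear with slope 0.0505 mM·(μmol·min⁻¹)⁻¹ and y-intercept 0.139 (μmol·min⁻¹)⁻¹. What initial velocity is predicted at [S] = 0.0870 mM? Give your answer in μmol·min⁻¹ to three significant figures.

1.39 μmol·min⁻¹

The y-intercept is 1/Vmax, so Vmax = 1/0.139 = 7.19 μmol·min⁻¹.
The slope is Km/Vmax, so Km = 0.0505 × 7.19 = 0.363 mM.
Then v = 7.19 × 0.0870/(0.363 + 0.0870) = 1.39 μmol·min⁻¹.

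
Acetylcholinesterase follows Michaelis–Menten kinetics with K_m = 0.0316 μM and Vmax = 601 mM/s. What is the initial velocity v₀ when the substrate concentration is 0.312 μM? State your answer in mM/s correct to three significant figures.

546 mM/s

v = Vmax·[S]/(Km + [S]) = 601 × 0.312 / (0.0316 + 0.312)
  = 187.5 / 0.3436 = 546 mM/s.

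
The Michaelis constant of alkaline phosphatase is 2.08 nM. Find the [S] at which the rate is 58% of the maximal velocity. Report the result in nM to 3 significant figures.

v/Vmax = [S]/(Km+[S]) = 0.58, so [S] = Km·0.58/(1 − 0.58) = 2.08 × 1.381.
[S] = 2.87 nM.

2.87 nM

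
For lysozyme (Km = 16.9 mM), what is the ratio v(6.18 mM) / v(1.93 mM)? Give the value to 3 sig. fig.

2.61

The fractional saturations are [S]/(Km+[S]) = 1.93/18.83 = 0.1025 and 6.18/23.08 = 0.2678.
v₂/v₁ is just their ratio: 0.2678/0.1025 = 2.61.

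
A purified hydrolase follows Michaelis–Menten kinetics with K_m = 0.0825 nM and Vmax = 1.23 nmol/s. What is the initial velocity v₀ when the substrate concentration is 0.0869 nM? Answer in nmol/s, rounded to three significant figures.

0.631 nmol/s

v = Vmax·[S]/(Km + [S]) = 1.23 × 0.0869 / (0.0825 + 0.0869)
  = 0.1069 / 0.1694 = 0.631 nmol/s.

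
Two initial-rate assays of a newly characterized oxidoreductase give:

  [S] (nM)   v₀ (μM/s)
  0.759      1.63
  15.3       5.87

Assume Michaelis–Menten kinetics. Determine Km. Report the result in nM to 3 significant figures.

In reciprocal form, 1/v = (Km/Vmax)·(1/[S]) + 1/Vmax. The two points give (1/[S], 1/v) = (1.318, 0.6135) and (0.06536, 0.1704).
Slope = (0.6135 − 0.1704)/(1.318 − 0.06536) = 0.3539; intercept = 0.6135 − 0.3539×1.318 = 0.1472.
Vmax = 1/intercept = 6.79 μM/s; Km = slope × Vmax = 0.3539 × 6.79 = 2.40 nM.

2.40 nM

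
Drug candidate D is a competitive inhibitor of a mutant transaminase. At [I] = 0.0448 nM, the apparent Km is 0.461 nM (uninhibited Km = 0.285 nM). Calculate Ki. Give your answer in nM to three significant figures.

Competitive: Km,app = α·Km with α = 1 + [I]/Ki.
α = Km,app/Km = 0.461/0.285 = 1.618.
Since α = 1 + [I]/Ki, [I]/Ki = 1.618 − 1 = 0.6175 and Ki = 0.0448/0.6175 = 0.0725 nM.

0.0725 nM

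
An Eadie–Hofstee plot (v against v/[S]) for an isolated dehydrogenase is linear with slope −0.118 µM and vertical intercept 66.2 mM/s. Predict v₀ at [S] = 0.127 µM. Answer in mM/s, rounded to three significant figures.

In the Eadie–Hofstee form v = Vmax − Km·(v/[S]), the slope is −Km and the intercept is Vmax, so Km = 0.118 µM and Vmax = 66.2 mM/s.
v = 66.2 × 0.127/(0.118 + 0.127) = 34.3 mM/s.

34.3 mM/s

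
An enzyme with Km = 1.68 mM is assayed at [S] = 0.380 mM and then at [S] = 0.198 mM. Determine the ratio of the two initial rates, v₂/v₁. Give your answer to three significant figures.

Since Vmax cancels, v₂/v₁ = [S]₂(Km+[S]₁) / [S]₁(Km+[S]₂).
= 0.198×(1.68+0.380) / (0.380×(1.68+0.198)) = 0.4079/0.7136 = 0.572.

0.572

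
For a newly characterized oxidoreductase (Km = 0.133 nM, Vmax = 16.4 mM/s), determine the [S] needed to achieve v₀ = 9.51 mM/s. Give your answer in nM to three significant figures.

Rearranging v = Vmax[S]/(Km+[S]) gives [S] = Km·v/(Vmax − v).
[S] = 0.133 × 9.51 / (16.4 − 9.51) = 1.265/6.890 = 0.184 nM.

0.184 nM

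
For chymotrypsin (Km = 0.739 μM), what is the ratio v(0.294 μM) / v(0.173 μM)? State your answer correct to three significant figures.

Since Vmax cancels, v₂/v₁ = [S]₂(Km+[S]₁) / [S]₁(Km+[S]₂).
= 0.294×(0.739+0.173) / (0.173×(0.739+0.294)) = 0.2681/0.1787 = 1.50.

1.50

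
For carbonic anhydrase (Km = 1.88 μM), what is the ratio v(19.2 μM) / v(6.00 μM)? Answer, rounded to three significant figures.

1.20

The fractional saturations are [S]/(Km+[S]) = 6.00/7.880 = 0.7614 and 19.2/21.08 = 0.9108.
v₂/v₁ is just their ratio: 0.9108/0.7614 = 1.20.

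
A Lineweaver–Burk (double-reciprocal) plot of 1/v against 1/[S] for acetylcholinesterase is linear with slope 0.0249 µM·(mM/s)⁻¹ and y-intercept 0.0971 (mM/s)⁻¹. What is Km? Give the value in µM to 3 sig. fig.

y-intercept = 1/Vmax ⇒ Vmax = 10.3 mM/s; slope = Km/Vmax ⇒ Km = slope × Vmax.
Km = 0.0249 × 10.3 = 0.256 µM.

0.256 µM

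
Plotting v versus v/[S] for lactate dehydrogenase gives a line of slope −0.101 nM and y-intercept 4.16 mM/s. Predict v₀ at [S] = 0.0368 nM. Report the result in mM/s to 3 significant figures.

1.11 mM/s

In the Eadie–Hofstee form v = Vmax − Km·(v/[S]), the slope is −Km and the intercept is Vmax, so Km = 0.101 nM and Vmax = 4.16 mM/s.
v = 4.16 × 0.0368/(0.101 + 0.0368) = 1.11 mM/s.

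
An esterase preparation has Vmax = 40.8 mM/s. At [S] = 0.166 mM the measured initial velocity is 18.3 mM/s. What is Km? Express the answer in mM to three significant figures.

From v = Vmax[S]/(Km+[S]), Km = [S](Vmax − v)/v.
Km = 0.166 × (40.8 − 18.3) / 18.3 = 3.735/18.3 = 0.204 mM.

0.204 mM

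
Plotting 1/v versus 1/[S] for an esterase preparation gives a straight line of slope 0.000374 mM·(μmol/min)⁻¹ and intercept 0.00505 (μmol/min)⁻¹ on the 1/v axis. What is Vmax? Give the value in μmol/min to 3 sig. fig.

The y-intercept of a Lineweaver–Burk plot equals 1/Vmax, so Vmax = 1/0.00505 = 198 μmol/min.

198 μmol/min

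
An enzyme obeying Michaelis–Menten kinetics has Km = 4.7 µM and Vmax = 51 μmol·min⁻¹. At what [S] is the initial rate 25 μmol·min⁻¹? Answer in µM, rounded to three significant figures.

4.52 µM

The required fractional saturation is v/Vmax = 25/51 = 0.4902.
Then [S]/(Km+[S]) = 0.4902 ⇒ [S] = 4.7 × 0.4902/(1 − 0.4902) = 4.52 µM.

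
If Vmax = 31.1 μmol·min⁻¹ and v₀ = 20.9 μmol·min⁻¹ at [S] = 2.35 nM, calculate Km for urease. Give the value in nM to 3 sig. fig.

1.15 nM

From v = Vmax[S]/(Km+[S]), Km = [S](Vmax − v)/v.
Km = 2.35 × (31.1 − 20.9) / 20.9 = 23.97/20.9 = 1.15 nM.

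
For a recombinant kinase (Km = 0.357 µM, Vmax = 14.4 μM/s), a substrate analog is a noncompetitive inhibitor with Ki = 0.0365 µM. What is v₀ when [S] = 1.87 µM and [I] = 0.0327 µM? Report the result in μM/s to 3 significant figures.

6.38 μM/s

With α = 1 + [I]/Ki = 1 + 0.0327/0.0365 = 1.896, the noncompetitive rate law is v = (Vmax/α)·[S] / (Km + [S]).
v = (14.4/1.896)×1.87 / (0.357 + 1.87) = 14.20/2.227 = 6.38 μM/s.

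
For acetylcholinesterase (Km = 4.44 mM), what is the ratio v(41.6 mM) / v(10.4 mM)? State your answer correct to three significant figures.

1.29

The fractional saturations are [S]/(Km+[S]) = 10.4/14.84 = 0.7008 and 41.6/46.04 = 0.9036.
v₂/v₁ is just their ratio: 0.9036/0.7008 = 1.29.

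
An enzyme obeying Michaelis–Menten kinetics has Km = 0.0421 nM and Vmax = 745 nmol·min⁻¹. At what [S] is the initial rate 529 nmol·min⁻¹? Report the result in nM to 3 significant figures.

0.103 nM

Rearranging v = Vmax[S]/(Km+[S]) gives [S] = Km·v/(Vmax − v).
[S] = 0.0421 × 529 / (745 − 529) = 22.27/216.0 = 0.103 nM.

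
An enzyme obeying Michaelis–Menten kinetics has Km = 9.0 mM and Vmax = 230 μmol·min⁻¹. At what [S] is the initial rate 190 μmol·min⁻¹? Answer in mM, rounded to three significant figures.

42.8 mM

Rearranging v = Vmax[S]/(Km+[S]) gives [S] = Km·v/(Vmax − v).
[S] = 9.0 × 190 / (230 − 190) = 1710/40.00 = 42.8 mM.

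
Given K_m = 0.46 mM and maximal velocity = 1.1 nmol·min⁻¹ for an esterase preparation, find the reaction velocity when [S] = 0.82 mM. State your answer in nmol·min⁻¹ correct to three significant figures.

0.705 nmol·min⁻¹

[S]/(Km+[S]) = 0.82/1.280 = 0.6406, the fractional saturation.
v = 0.6406 × Vmax = 0.6406 × 1.1 = 0.705 nmol·min⁻¹.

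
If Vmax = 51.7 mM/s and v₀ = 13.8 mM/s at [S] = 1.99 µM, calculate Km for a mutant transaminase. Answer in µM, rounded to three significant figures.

v/Vmax = 13.8/51.7 = 0.2669 = [S]/(Km+[S]).
So Km + [S] = [S]/0.2669 = 7.455 µM, giving Km = 7.455 − 1.99 = 5.47 µM.

5.47 µM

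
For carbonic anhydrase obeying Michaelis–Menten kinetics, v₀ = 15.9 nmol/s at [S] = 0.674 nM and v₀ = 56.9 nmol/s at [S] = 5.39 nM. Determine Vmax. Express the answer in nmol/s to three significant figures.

90.1 nmol/s

From v = Vmax[S]/(Km+[S]), each point gives Vmax = v(Km+[S])/[S].
Equating: 15.9(Km+0.674)/0.674 = 56.9(Km+5.39)/5.39.
23.59·Km + 15.9 = 10.56·Km + 56.9, so (23.59 − 10.56)·Km = 56.9 − 15.9.
Km = 41.00/13.03 = 3.15 nM; then Vmax = 15.9(3.15+0.674)/0.674 = 90.1 nmol/s.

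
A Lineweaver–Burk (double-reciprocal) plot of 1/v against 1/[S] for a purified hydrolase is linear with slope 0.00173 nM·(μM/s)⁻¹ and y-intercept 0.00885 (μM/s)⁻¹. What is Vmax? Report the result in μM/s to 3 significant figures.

The y-intercept of a Lineweaver–Burk plot equals 1/Vmax, so Vmax = 1/0.00885 = 113 μM/s.

113 μM/s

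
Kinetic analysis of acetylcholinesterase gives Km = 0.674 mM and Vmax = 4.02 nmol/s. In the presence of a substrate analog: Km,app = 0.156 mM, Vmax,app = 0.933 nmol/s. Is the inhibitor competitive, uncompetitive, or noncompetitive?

Both Km and Vmax decrease by the same factor (~4.31-fold) — characteristic of uncompetitive inhibition.

uncompetitive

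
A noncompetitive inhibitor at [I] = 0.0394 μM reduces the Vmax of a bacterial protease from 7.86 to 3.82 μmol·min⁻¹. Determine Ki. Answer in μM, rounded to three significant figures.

0.0373 μM

Noncompetitive: Vmax,app = Vmax/α with α = 1 + [I]/Ki.
α = Vmax/Vmax,app = 7.86/3.82 = 2.058.
Since α = 1 + [I]/Ki, [I]/Ki = 2.058 − 1 = 1.058 and Ki = 0.0394/1.058 = 0.0373 μM.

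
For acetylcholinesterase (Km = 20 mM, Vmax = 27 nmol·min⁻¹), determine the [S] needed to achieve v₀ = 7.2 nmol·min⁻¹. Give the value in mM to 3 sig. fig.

The required fractional saturation is v/Vmax = 7.2/27 = 0.2667.
Then [S]/(Km+[S]) = 0.2667 ⇒ [S] = 20 × 0.2667/(1 − 0.2667) = 7.27 mM.

7.27 mM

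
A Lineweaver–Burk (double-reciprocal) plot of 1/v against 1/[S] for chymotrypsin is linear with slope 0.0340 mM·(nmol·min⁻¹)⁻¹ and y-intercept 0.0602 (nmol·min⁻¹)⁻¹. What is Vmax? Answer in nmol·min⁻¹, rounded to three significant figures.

16.6 nmol·min⁻¹

The y-intercept of a Lineweaver–Burk plot equals 1/Vmax, so Vmax = 1/0.0602 = 16.6 nmol·min⁻¹.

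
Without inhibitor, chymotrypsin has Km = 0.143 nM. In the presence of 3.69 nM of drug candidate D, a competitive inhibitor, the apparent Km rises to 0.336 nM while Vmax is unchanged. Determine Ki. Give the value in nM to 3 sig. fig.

2.73 nM

Competitive: Km,app = α·Km with α = 1 + [I]/Ki.
α = Km,app/Km = 0.336/0.143 = 2.350.
Since α = 1 + [I]/Ki, [I]/Ki = 2.350 − 1 = 1.350 and Ki = 3.69/1.350 = 2.73 nM.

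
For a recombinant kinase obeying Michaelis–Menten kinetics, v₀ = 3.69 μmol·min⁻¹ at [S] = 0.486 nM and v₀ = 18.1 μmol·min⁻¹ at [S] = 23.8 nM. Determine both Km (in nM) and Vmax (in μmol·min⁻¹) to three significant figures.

From v = Vmax[S]/(Km+[S]), each point gives Vmax = v(Km+[S])/[S].
Equating: 3.69(Km+0.486)/0.486 = 18.1(Km+23.8)/23.8.
7.593·Km + 3.69 = 0.7605·Km + 18.1, so (7.593 − 0.7605)·Km = 18.1 − 3.69.
Km = 14.41/6.832 = 2.11 nM; then Vmax = 3.69(2.11+0.486)/0.486 = 19.7 μmol·min⁻¹.

Km = 2.11 nM; Vmax = 19.7 μmol·min⁻¹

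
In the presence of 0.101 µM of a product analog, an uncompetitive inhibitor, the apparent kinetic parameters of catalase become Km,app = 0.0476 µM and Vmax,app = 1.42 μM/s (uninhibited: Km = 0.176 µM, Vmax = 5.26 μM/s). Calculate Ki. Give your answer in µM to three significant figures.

Uncompetitive: Vmax,app = Vmax/α (and Km,app = Km/α) with α = 1 + [I]/Ki.
α = Vmax/Vmax,app = 5.26/1.42 = 3.704.
Since α = 1 + [I]/Ki, [I]/Ki = 3.704 − 1 = 2.704 and Ki = 0.101/2.704 = 0.0373 µM.

0.0373 µM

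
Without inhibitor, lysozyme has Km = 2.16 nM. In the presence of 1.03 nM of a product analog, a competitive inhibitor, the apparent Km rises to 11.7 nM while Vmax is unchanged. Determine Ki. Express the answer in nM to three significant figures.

Competitive: Km,app = α·Km with α = 1 + [I]/Ki.
α = Km,app/Km = 11.7/2.16 = 5.417.
Ki = [I]/(α − 1) = 1.03/4.417 = 0.233 nM.

0.233 nM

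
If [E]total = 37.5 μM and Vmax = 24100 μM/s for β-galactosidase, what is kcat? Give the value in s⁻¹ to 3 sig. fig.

kcat = Vmax/[E]total = 24100 μM/s / 37.5 μM = 643 s⁻¹.

643 s⁻¹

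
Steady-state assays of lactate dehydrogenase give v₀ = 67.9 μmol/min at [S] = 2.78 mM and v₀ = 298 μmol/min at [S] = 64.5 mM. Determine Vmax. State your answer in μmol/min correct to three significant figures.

352 μmol/min

From v = Vmax[S]/(Km+[S]), each point gives Vmax = v(Km+[S])/[S].
Equating: 67.9(Km+2.78)/2.78 = 298(Km+64.5)/64.5.
24.42·Km + 67.9 = 4.620·Km + 298, so (24.42 − 4.620)·Km = 298 − 67.9.
Km = 230.1/19.80 = 11.6 mM; then Vmax = 67.9(11.6+2.78)/2.78 = 352 μmol/min.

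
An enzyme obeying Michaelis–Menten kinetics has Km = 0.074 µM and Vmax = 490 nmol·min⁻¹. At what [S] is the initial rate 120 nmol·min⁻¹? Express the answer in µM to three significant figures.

0.0240 µM

The required fractional saturation is v/Vmax = 120/490 = 0.2449.
Then [S]/(Km+[S]) = 0.2449 ⇒ [S] = 0.074 × 0.2449/(1 − 0.2449) = 0.0240 µM.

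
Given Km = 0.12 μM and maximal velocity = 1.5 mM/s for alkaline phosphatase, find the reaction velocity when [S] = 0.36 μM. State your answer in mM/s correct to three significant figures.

[S]/(Km+[S]) = 0.36/0.4800 = 0.7500, the fractional saturation.
v = 0.7500 × Vmax = 0.7500 × 1.5 = 1.13 mM/s.

1.13 mM/s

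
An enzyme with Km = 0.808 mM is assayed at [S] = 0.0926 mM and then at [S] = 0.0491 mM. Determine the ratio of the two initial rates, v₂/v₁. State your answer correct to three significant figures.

Since Vmax cancels, v₂/v₁ = [S]₂(Km+[S]₁) / [S]₁(Km+[S]₂).
= 0.0491×(0.808+0.0926) / (0.0926×(0.808+0.0491)) = 0.04422/0.07937 = 0.557.

0.557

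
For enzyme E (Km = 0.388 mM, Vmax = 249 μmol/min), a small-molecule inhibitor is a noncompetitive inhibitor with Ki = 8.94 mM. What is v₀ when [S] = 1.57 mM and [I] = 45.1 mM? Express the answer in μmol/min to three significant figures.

α = 1 + [I]/Ki = 1 + 45.1/8.94 = 6.045.
For a noncompetitive inhibitor, Vmax is reduced to Vmax/α while Km is unchanged: Km,app = 0.388 mM, Vmax,app = 41.2 μmol/min.
v = Vmax,app·[S]/(Km,app + [S]) = 41.2 × 1.57/(0.388 + 1.57) = 33.0 μmol/min.

33.0 μmol/min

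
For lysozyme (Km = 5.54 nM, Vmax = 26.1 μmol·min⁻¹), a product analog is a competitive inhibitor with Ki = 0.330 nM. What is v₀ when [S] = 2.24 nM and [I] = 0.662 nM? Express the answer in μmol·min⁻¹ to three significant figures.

α = 1 + [I]/Ki = 1 + 0.662/0.330 = 3.006.
For a competitive inhibitor, Vmax is unchanged and the apparent Km becomes α·Km: Km,app = 16.7 nM, Vmax,app = 26.1 μmol·min⁻¹.
v = Vmax,app·[S]/(Km,app + [S]) = 26.1 × 2.24/(16.7 + 2.24) = 3.09 μmol·min⁻¹.

3.09 μmol·min⁻¹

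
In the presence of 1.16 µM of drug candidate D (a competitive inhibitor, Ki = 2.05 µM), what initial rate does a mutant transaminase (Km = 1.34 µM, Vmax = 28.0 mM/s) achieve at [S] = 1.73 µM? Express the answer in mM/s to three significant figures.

12.7 mM/s

α = 1 + [I]/Ki = 1 + 1.16/2.05 = 1.566.
For a competitive inhibitor, Vmax is unchanged and the apparent Km becomes α·Km: Km,app = 2.10 µM, Vmax,app = 28.0 mM/s.
v = Vmax,app·[S]/(Km,app + [S]) = 28.0 × 1.73/(2.10 + 1.73) = 12.7 mM/s.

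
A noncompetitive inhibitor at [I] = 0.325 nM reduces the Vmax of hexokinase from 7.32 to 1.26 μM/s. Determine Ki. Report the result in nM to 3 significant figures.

0.0676 nM

Noncompetitive: Vmax,app = Vmax/α with α = 1 + [I]/Ki.
α = Vmax/Vmax,app = 7.32/1.26 = 5.810.
Since α = 1 + [I]/Ki, [I]/Ki = 5.810 − 1 = 4.810 and Ki = 0.325/4.810 = 0.0676 nM.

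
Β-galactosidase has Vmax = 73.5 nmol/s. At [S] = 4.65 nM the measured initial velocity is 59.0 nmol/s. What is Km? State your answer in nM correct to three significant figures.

1.14 nM

From v = Vmax[S]/(Km+[S]), Km = [S](Vmax − v)/v.
Km = 4.65 × (73.5 − 59.0) / 59.0 = 67.43/59.0 = 1.14 nM.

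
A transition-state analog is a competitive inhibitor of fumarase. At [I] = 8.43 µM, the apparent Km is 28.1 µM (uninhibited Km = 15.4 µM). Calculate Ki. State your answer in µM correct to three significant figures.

10.2 µM

Competitive: Km,app = α·Km with α = 1 + [I]/Ki.
α = Km,app/Km = 28.1/15.4 = 1.825.
Ki = [I]/(α − 1) = 8.43/0.8247 = 10.2 µM.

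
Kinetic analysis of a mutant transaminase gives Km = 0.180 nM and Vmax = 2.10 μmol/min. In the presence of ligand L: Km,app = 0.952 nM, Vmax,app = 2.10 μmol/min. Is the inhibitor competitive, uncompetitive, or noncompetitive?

competitive

Km increases (0.180 → 0.952 nM) while Vmax is unchanged — the hallmark of competitive inhibition.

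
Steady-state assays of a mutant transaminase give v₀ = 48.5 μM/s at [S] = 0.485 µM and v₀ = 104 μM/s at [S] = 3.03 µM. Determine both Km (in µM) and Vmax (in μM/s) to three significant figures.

From v = Vmax[S]/(Km+[S]), each point gives Vmax = v(Km+[S])/[S].
Equating: 48.5(Km+0.485)/0.485 = 104(Km+3.03)/3.03.
100.0·Km + 48.5 = 34.32·Km + 104, so (100.0 − 34.32)·Km = 104 − 48.5.
Km = 55.50/65.68 = 0.845 µM; then Vmax = 48.5(0.845+0.485)/0.485 = 133 μM/s.

Km = 0.845 µM; Vmax = 133 μM/s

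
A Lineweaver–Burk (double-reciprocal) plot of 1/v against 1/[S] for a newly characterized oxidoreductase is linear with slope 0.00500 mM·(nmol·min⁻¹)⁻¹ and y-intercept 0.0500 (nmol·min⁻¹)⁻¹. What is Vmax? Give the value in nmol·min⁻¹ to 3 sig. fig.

20.0 nmol·min⁻¹

The y-intercept of a Lineweaver–Burk plot equals 1/Vmax, so Vmax = 1/0.0500 = 20.0 nmol·min⁻¹.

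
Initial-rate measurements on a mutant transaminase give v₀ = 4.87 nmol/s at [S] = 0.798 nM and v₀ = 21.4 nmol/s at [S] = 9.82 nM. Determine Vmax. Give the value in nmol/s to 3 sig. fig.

30.6 nmol/s

From v = Vmax[S]/(Km+[S]), each point gives Vmax = v(Km+[S])/[S].
Equating: 4.87(Km+0.798)/0.798 = 21.4(Km+9.82)/9.82.
6.103·Km + 4.87 = 2.179·Km + 21.4, so (6.103 − 2.179)·Km = 21.4 − 4.87.
Km = 16.53/3.924 = 4.21 nM; then Vmax = 4.87(4.21+0.798)/0.798 = 30.6 nmol/s.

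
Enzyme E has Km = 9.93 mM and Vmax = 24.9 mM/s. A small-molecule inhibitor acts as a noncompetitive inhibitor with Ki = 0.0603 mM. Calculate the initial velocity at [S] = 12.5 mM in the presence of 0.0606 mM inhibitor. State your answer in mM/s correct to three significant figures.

α = 1 + [I]/Ki = 1 + 0.0606/0.0603 = 2.005.
For a noncompetitive inhibitor, Vmax is reduced to Vmax/α while Km is unchanged: Km,app = 9.93 mM, Vmax,app = 12.4 mM/s.
v = Vmax,app·[S]/(Km,app + [S]) = 12.4 × 12.5/(9.93 + 12.5) = 6.92 mM/s.

6.92 mM/s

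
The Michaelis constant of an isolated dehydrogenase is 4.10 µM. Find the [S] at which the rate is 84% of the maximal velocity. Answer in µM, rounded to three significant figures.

21.5 µM

v/Vmax = [S]/(Km+[S]) = 0.84, so [S] = Km·0.84/(1 − 0.84) = 4.10 × 5.250.
[S] = 21.5 µM.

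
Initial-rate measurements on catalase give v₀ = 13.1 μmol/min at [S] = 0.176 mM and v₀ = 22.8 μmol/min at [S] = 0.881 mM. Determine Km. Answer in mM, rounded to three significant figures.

In reciprocal form, 1/v = (Km/Vmax)·(1/[S]) + 1/Vmax. The two points give (1/[S], 1/v) = (5.682, 0.07634) and (1.135, 0.04386).
Slope = (0.07634 − 0.04386)/(5.682 − 1.135) = 0.007143; intercept = 0.07634 − 0.007143×5.682 = 0.03575.
Vmax = 1/intercept = 28.0 μmol/min; Km = slope × Vmax = 0.007143 × 28.0 = 0.200 mM.

0.200 mM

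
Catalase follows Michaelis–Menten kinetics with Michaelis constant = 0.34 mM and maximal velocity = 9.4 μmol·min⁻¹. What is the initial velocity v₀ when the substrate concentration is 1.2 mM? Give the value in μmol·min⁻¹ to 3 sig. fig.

7.32 μmol·min⁻¹

v = Vmax·[S]/(Km + [S]) = 9.4 × 1.2 / (0.34 + 1.2)
  = 11.28 / 1.540 = 7.32 μmol·min⁻¹.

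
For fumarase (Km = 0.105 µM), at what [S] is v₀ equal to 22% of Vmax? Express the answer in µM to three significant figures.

0.0296 µM

v/Vmax = [S]/(Km+[S]) = 0.22, so [S] = Km·0.22/(1 − 0.22) = 0.105 × 0.2821.
[S] = 0.0296 µM.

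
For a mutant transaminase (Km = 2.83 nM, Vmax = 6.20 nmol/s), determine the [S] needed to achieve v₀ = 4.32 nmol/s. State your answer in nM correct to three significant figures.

The required fractional saturation is v/Vmax = 4.32/6.20 = 0.6968.
Then [S]/(Km+[S]) = 0.6968 ⇒ [S] = 2.83 × 0.6968/(1 − 0.6968) = 6.50 nM.

6.50 nM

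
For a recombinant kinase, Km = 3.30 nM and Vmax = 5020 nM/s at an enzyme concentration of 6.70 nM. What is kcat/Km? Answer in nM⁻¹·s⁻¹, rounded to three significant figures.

227 nM⁻¹·s⁻¹

kcat = Vmax/[E]total = 5020/6.70 = 749 s⁻¹.
kcat/Km = 749/3.30 = 227 nM⁻¹·s⁻¹.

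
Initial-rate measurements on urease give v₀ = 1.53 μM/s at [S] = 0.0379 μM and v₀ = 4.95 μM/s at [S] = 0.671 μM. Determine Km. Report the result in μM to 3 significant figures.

0.104 μM

From v = Vmax[S]/(Km+[S]), each point gives Vmax = v(Km+[S])/[S].
Equating: 1.53(Km+0.0379)/0.0379 = 4.95(Km+0.671)/0.671.
40.37·Km + 1.53 = 7.377·Km + 4.95, so (40.37 − 7.377)·Km = 4.95 − 1.53.
Km = 3.420/32.99 = 0.104 μM; then Vmax = 1.53(0.104+0.0379)/0.0379 = 5.71 μM/s.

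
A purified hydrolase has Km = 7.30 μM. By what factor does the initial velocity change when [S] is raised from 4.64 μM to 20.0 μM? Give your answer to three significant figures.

The fractional saturations are [S]/(Km+[S]) = 4.64/11.94 = 0.3886 and 20.0/27.30 = 0.7326.
v₂/v₁ is just their ratio: 0.7326/0.3886 = 1.89.

1.89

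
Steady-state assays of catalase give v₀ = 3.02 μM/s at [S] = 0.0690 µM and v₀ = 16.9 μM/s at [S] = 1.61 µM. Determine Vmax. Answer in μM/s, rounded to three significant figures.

21.3 μM/s

In reciprocal form, 1/v = (Km/Vmax)·(1/[S]) + 1/Vmax. The two points give (1/[S], 1/v) = (14.49, 0.3311) and (0.6211, 0.05917).
Slope = (0.3311 − 0.05917)/(14.49 − 0.6211) = 0.01961; intercept = 0.3311 − 0.01961×14.49 = 0.04699.
Vmax = 1/intercept = 21.3 μM/s; Km = slope × Vmax = 0.01961 × 21.3 = 0.417 µM.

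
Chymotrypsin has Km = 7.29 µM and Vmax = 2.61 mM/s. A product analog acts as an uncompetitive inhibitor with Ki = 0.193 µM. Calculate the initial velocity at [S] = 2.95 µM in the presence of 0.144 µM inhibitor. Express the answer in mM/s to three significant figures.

0.619 mM/s

With α = 1 + [I]/Ki = 1 + 0.144/0.193 = 1.746, the uncompetitive rate law is v = (Vmax/α)·[S] / (Km/α + [S]).
v = (2.61/1.746)×2.95 / (7.29/1.746 + 2.95) = 4.410/7.125 = 0.619 mM/s.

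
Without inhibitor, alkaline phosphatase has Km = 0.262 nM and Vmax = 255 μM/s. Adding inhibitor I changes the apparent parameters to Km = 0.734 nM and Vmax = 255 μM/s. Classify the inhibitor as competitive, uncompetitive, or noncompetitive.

competitive

Km increases (0.262 → 0.734 nM) while Vmax is unchanged — the hallmark of competitive inhibition.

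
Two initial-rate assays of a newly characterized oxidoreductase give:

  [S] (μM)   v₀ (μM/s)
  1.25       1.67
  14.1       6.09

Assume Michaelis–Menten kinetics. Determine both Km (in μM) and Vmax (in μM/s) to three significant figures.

Km = 4.89 μM; Vmax = 8.20 μM/s

From v = Vmax[S]/(Km+[S]), each point gives Vmax = v(Km+[S])/[S].
Equating: 1.67(Km+1.25)/1.25 = 6.09(Km+14.1)/14.1.
1.336·Km + 1.67 = 0.4319·Km + 6.09, so (1.336 − 0.4319)·Km = 6.09 − 1.67.
Km = 4.420/0.9041 = 4.89 μM; then Vmax = 1.67(4.89+1.25)/1.25 = 8.20 μM/s.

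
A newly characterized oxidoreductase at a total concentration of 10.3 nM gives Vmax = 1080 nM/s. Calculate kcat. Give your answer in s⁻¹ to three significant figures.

105 s⁻¹

kcat = Vmax/[E]total = 1080 nM/s / 10.3 nM = 105 s⁻¹.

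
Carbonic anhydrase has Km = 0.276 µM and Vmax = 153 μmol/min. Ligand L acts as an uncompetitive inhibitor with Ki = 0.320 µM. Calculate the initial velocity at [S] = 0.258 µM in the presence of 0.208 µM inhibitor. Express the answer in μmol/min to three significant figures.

56.3 μmol/min

α = 1 + [I]/Ki = 1 + 0.208/0.320 = 1.650.
For an uncompetitive inhibitor, both parameters are divided by α, giving Vmax/α and Km/α: Km,app = 0.167 µM, Vmax,app = 92.7 μmol/min.
v = Vmax,app·[S]/(Km,app + [S]) = 92.7 × 0.258/(0.167 + 0.258) = 56.3 μmol/min.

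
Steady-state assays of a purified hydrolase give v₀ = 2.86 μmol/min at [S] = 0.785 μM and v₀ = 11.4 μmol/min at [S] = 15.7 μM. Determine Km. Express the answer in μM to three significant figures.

From v = Vmax[S]/(Km+[S]), each point gives Vmax = v(Km+[S])/[S].
Equating: 2.86(Km+0.785)/0.785 = 11.4(Km+15.7)/15.7.
3.643·Km + 2.86 = 0.7261·Km + 11.4, so (3.643 − 0.7261)·Km = 11.4 − 2.86.
Km = 8.540/2.917 = 2.93 μM; then Vmax = 2.86(2.93+0.785)/0.785 = 13.5 μmol/min.

2.93 μM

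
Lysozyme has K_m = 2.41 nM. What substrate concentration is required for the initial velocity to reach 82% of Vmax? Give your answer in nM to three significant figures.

11.0 nM

v/Vmax = [S]/(Km+[S]) = 0.82, so [S] = Km·0.82/(1 − 0.82) = 2.41 × 4.556.
[S] = 11.0 nM.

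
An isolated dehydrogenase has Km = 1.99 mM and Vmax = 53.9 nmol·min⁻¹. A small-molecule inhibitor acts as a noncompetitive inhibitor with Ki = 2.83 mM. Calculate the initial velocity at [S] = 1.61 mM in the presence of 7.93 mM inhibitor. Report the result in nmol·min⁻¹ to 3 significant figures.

6.34 nmol·min⁻¹

With α = 1 + [I]/Ki = 1 + 7.93/2.83 = 3.802, the noncompetitive rate law is v = (Vmax/α)·[S] / (Km + [S]).
v = (53.9/3.802)×1.61 / (1.99 + 1.61) = 22.82/3.600 = 6.34 nmol·min⁻¹.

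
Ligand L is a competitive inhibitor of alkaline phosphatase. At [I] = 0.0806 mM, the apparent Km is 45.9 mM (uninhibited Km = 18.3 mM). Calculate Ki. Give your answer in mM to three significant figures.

0.0534 mM

Competitive: Km,app = α·Km with α = 1 + [I]/Ki.
α = Km,app/Km = 45.9/18.3 = 2.508.
Ki = [I]/(α − 1) = 0.0806/1.508 = 0.0534 mM.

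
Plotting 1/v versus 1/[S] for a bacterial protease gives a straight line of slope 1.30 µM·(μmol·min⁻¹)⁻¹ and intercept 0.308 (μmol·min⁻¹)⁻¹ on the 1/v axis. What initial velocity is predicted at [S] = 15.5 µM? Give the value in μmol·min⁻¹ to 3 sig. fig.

The y-intercept is 1/Vmax, so Vmax = 1/0.308 = 3.25 μmol·min⁻¹.
The slope is Km/Vmax, so Km = 1.30 × 3.25 = 4.22 µM.
Then v = 3.25 × 15.5/(4.22 + 15.5) = 2.55 μmol·min⁻¹.

2.55 μmol·min⁻¹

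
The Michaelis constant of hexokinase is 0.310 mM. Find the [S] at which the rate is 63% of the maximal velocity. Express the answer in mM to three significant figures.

v/Vmax = [S]/(Km+[S]) = 0.63, so [S] = Km·0.63/(1 − 0.63) = 0.310 × 1.703.
[S] = 0.528 mM.

0.528 mM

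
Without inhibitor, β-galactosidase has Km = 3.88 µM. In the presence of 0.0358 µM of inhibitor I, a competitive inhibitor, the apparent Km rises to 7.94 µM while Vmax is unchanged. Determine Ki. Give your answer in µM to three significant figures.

0.0342 µM

Competitive: Km,app = α·Km with α = 1 + [I]/Ki.
α = Km,app/Km = 7.94/3.88 = 2.046.
Since α = 1 + [I]/Ki, [I]/Ki = 2.046 − 1 = 1.046 and Ki = 0.0358/1.046 = 0.0342 µM.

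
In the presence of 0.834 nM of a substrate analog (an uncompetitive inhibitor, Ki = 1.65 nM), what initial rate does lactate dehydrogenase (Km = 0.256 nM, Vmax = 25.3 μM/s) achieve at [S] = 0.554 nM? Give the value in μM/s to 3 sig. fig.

12.9 μM/s

α = 1 + [I]/Ki = 1 + 0.834/1.65 = 1.505.
For an uncompetitive inhibitor, both parameters are divided by α, giving Vmax/α and Km/α: Km,app = 0.170 nM, Vmax,app = 16.8 μM/s.
v = Vmax,app·[S]/(Km,app + [S]) = 16.8 × 0.554/(0.170 + 0.554) = 12.9 μM/s.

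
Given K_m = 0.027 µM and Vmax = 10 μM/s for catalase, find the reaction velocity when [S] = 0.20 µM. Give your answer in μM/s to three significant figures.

8.81 μM/s

v = Vmax·[S]/(Km + [S]) = 10 × 0.20 / (0.027 + 0.20)
  = 2.000 / 0.2270 = 8.81 μM/s.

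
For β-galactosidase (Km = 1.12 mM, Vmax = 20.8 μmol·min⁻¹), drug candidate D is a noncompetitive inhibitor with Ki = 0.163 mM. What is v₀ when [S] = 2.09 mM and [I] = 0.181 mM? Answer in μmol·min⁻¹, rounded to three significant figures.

6.42 μmol·min⁻¹

With α = 1 + [I]/Ki = 1 + 0.181/0.163 = 2.110, the noncompetitive rate law is v = (Vmax/α)·[S] / (Km + [S]).
v = (20.8/2.110)×2.09 / (1.12 + 2.09) = 20.60/3.210 = 6.42 μmol·min⁻¹.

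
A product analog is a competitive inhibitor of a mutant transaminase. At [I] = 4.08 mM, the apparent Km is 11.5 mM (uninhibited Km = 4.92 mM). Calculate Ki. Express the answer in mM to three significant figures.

3.05 mM

Competitive: Km,app = α·Km with α = 1 + [I]/Ki.
α = Km,app/Km = 11.5/4.92 = 2.337.
Since α = 1 + [I]/Ki, [I]/Ki = 2.337 − 1 = 1.337 and Ki = 4.08/1.337 = 3.05 mM.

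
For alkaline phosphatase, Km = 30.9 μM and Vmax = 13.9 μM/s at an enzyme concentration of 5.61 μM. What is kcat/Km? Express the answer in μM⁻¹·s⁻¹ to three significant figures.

0.0802 μM⁻¹·s⁻¹

kcat = Vmax/[E]total = 13.9/5.61 = 2.48 s⁻¹.
kcat/Km = 2.48/30.9 = 0.0802 μM⁻¹·s⁻¹.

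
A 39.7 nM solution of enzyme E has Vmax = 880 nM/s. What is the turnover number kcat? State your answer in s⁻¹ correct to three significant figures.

22.2 s⁻¹

kcat = Vmax/[E]total = 880 nM/s / 39.7 nM = 22.2 s⁻¹.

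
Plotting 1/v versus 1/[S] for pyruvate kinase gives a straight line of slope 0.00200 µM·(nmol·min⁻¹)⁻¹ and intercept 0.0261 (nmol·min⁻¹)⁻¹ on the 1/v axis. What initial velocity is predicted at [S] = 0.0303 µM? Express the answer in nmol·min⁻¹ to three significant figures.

10.9 nmol·min⁻¹

The y-intercept is 1/Vmax, so Vmax = 1/0.0261 = 38.3 nmol·min⁻¹.
The slope is Km/Vmax, so Km = 0.00200 × 38.3 = 0.0766 µM.
Then v = 38.3 × 0.0303/(0.0766 + 0.0303) = 10.9 nmol·min⁻¹.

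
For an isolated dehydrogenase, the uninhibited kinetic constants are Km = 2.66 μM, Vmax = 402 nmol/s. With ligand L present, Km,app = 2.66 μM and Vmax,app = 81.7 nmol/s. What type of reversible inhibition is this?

Vmax decreases (402 → 81.7 nmol/s) while Km is unchanged — pure noncompetitive inhibition.

noncompetitive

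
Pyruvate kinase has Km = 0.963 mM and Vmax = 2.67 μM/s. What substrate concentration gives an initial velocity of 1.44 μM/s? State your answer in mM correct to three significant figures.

1.13 mM

Rearranging v = Vmax[S]/(Km+[S]) gives [S] = Km·v/(Vmax − v).
[S] = 0.963 × 1.44 / (2.67 − 1.44) = 1.387/1.230 = 1.13 mM.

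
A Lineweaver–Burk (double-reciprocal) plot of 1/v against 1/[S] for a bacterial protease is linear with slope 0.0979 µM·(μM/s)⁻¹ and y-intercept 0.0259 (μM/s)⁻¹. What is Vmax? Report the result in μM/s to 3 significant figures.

The y-intercept of a Lineweaver–Burk plot equals 1/Vmax, so Vmax = 1/0.0259 = 38.6 μM/s.

38.6 μM/s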